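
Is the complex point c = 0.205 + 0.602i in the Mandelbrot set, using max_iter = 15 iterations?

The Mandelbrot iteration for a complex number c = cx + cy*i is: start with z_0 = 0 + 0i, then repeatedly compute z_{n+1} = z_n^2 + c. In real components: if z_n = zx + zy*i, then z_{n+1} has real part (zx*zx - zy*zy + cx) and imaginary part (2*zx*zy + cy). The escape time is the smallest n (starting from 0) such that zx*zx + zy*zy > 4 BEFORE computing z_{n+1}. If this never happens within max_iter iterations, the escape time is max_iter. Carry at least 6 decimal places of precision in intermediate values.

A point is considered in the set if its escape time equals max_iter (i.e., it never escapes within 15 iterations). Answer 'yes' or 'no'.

z_0 = 0 + 0i, c = 0.2050 + 0.6020i
Iter 1: z = 0.2050 + 0.6020i, |z|^2 = 0.4044
Iter 2: z = -0.1154 + 0.8488i, |z|^2 = 0.7338
Iter 3: z = -0.5022 + 0.4061i, |z|^2 = 0.4171
Iter 4: z = 0.2922 + 0.1941i, |z|^2 = 0.1231
Iter 5: z = 0.2527 + 0.7154i, |z|^2 = 0.5757
Iter 6: z = -0.2430 + 0.9636i, |z|^2 = 0.9876
Iter 7: z = -0.6646 + 0.1337i, |z|^2 = 0.4595
Iter 8: z = 0.6288 + 0.4243i, |z|^2 = 0.5754
Iter 9: z = 0.4203 + 1.1356i, |z|^2 = 1.4662
Iter 10: z = -0.9079 + 1.5565i, |z|^2 = 3.2472
Iter 11: z = -1.3935 + -2.2244i, |z|^2 = 6.8901
Escaped at iteration 11

Answer: no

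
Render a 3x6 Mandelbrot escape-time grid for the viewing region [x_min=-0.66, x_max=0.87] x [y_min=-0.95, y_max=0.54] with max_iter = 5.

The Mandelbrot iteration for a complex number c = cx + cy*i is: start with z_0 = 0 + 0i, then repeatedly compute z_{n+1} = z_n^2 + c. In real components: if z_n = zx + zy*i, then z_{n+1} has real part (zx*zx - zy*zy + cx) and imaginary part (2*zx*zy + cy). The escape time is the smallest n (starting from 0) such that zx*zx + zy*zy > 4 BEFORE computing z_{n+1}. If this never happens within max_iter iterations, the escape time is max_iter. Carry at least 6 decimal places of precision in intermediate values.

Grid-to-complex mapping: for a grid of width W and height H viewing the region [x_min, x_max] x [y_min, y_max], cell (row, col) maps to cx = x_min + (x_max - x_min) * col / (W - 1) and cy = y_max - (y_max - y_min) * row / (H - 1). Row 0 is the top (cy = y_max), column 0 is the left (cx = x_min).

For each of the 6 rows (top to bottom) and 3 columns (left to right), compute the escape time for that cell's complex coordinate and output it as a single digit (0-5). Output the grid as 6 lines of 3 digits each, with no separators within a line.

Answer: 553
553
553
553
552
452

Derivation:
(row=0, col=0): c = -0.6600 + 0.5400i → escape time 5
(row=0, col=1): c = 0.1050 + 0.5400i → escape time 5
(row=0, col=2): c = 0.8700 + 0.5400i → escape time 3
(row=1, col=0): c = -0.6600 + 0.2420i → escape time 5
(row=1, col=1): c = 0.1050 + 0.2420i → escape time 5
(row=1, col=2): c = 0.8700 + 0.2420i → escape time 3
(row=2, col=0): c = -0.6600 + -0.0560i → escape time 5
(row=2, col=1): c = 0.1050 + -0.0560i → escape time 5
(row=2, col=2): c = 0.8700 + -0.0560i → escape time 3
(row=3, col=0): c = -0.6600 + -0.3540i → escape time 5
(row=3, col=1): c = 0.1050 + -0.3540i → escape time 5
(row=3, col=2): c = 0.8700 + -0.3540i → escape time 3
(row=4, col=0): c = -0.6600 + -0.6520i → escape time 5
(row=4, col=1): c = 0.1050 + -0.6520i → escape time 5
(row=4, col=2): c = 0.8700 + -0.6520i → escape time 2
(row=5, col=0): c = -0.6600 + -0.9500i → escape time 4
(row=5, col=1): c = 0.1050 + -0.9500i → escape time 5
(row=5, col=2): c = 0.8700 + -0.9500i → escape time 2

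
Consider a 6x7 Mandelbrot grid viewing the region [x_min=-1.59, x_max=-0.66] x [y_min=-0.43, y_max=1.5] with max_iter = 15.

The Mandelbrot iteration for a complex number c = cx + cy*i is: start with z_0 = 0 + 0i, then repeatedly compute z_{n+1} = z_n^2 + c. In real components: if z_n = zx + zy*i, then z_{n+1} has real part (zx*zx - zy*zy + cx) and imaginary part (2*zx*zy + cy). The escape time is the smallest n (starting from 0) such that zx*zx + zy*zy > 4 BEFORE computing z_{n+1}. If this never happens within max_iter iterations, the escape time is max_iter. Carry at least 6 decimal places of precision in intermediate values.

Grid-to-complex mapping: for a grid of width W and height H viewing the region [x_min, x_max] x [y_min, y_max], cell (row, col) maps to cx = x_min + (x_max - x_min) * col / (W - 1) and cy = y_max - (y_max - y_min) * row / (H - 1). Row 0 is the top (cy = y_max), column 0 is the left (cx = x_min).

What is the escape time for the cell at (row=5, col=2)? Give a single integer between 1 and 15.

Answer: 15

Derivation:
z_0 = 0 + 0i, c = -1.2180 + -0.1083i
Iter 1: z = -1.2180 + -0.1083i, |z|^2 = 1.4953
Iter 2: z = 0.2538 + 0.1556i, |z|^2 = 0.0886
Iter 3: z = -1.1778 + -0.0294i, |z|^2 = 1.3881
Iter 4: z = 0.1683 + -0.0391i, |z|^2 = 0.0299
Iter 5: z = -1.1912 + -0.1215i, |z|^2 = 1.4337
Iter 6: z = 0.1862 + 0.1812i, |z|^2 = 0.0675
Iter 7: z = -1.2162 + -0.0409i, |z|^2 = 1.4807
Iter 8: z = 0.2594 + -0.0089i, |z|^2 = 0.0673
Iter 9: z = -1.1508 + -0.1130i, |z|^2 = 1.3371
Iter 10: z = 0.0936 + 0.1516i, |z|^2 = 0.0318
Iter 11: z = -1.2322 + -0.0799i, |z|^2 = 1.5248
Iter 12: z = 0.2940 + 0.0887i, |z|^2 = 0.0943
Iter 13: z = -1.1394 + -0.0562i, |z|^2 = 1.3014
Iter 14: z = 0.0771 + 0.0197i, |z|^2 = 0.0063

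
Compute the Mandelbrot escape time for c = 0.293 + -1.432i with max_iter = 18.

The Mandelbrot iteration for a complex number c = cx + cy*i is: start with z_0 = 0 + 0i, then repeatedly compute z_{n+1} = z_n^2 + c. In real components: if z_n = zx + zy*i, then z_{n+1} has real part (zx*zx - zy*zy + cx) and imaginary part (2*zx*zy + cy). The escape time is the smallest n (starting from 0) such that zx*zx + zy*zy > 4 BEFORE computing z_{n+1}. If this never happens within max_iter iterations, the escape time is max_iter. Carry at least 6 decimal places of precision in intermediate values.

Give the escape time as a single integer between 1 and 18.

z_0 = 0 + 0i, c = 0.2930 + -1.4320i
Iter 1: z = 0.2930 + -1.4320i, |z|^2 = 2.1365
Iter 2: z = -1.6718 + -2.2712i, |z|^2 = 7.9530
Escaped at iteration 2

Answer: 2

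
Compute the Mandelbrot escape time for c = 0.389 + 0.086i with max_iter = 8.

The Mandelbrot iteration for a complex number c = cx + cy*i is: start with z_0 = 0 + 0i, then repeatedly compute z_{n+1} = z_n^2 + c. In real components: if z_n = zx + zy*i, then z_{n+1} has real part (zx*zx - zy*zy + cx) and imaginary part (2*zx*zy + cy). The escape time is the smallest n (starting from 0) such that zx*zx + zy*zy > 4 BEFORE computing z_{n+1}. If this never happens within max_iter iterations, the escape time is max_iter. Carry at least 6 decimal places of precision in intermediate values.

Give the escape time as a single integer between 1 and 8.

z_0 = 0 + 0i, c = 0.3890 + 0.0860i
Iter 1: z = 0.3890 + 0.0860i, |z|^2 = 0.1587
Iter 2: z = 0.5329 + 0.1529i, |z|^2 = 0.3074
Iter 3: z = 0.6496 + 0.2490i, |z|^2 = 0.4840
Iter 4: z = 0.7490 + 0.4095i, |z|^2 = 0.7287
Iter 5: z = 0.7824 + 0.6994i, |z|^2 = 1.1013
Iter 6: z = 0.5119 + 1.1804i, |z|^2 = 1.6554
Iter 7: z = -0.7424 + 1.2945i, |z|^2 = 2.2268

Answer: 8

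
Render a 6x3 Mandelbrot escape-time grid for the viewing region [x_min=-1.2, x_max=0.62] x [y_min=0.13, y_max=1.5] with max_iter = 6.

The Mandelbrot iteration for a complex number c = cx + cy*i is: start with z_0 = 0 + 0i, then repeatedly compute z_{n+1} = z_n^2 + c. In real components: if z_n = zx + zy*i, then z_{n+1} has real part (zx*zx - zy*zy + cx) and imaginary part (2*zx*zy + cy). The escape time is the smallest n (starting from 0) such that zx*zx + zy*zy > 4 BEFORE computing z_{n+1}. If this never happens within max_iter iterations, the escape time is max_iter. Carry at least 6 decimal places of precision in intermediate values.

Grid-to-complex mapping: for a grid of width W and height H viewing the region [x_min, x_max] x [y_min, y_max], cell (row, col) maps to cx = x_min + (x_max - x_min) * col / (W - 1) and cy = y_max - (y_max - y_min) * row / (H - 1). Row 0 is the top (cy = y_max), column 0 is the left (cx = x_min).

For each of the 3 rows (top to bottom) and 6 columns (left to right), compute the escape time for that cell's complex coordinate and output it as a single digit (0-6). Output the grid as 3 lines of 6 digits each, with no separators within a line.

Answer: 222222
345653
666664

Derivation:
(row=0, col=0): c = -1.2000 + 1.5000i → escape time 2
(row=0, col=1): c = -0.8360 + 1.5000i → escape time 2
(row=0, col=2): c = -0.4720 + 1.5000i → escape time 2
(row=0, col=3): c = -0.1080 + 1.5000i → escape time 2
(row=0, col=4): c = 0.2560 + 1.5000i → escape time 2
(row=0, col=5): c = 0.6200 + 1.5000i → escape time 2
(row=1, col=0): c = -1.2000 + 0.8150i → escape time 3
(row=1, col=1): c = -0.8360 + 0.8150i → escape time 4
(row=1, col=2): c = -0.4720 + 0.8150i → escape time 5
(row=1, col=3): c = -0.1080 + 0.8150i → escape time 6
(row=1, col=4): c = 0.2560 + 0.8150i → escape time 5
(row=1, col=5): c = 0.6200 + 0.8150i → escape time 3
(row=2, col=0): c = -1.2000 + 0.1300i → escape time 6
(row=2, col=1): c = -0.8360 + 0.1300i → escape time 6
(row=2, col=2): c = -0.4720 + 0.1300i → escape time 6
(row=2, col=3): c = -0.1080 + 0.1300i → escape time 6
(row=2, col=4): c = 0.2560 + 0.1300i → escape time 6
(row=2, col=5): c = 0.6200 + 0.1300i → escape time 4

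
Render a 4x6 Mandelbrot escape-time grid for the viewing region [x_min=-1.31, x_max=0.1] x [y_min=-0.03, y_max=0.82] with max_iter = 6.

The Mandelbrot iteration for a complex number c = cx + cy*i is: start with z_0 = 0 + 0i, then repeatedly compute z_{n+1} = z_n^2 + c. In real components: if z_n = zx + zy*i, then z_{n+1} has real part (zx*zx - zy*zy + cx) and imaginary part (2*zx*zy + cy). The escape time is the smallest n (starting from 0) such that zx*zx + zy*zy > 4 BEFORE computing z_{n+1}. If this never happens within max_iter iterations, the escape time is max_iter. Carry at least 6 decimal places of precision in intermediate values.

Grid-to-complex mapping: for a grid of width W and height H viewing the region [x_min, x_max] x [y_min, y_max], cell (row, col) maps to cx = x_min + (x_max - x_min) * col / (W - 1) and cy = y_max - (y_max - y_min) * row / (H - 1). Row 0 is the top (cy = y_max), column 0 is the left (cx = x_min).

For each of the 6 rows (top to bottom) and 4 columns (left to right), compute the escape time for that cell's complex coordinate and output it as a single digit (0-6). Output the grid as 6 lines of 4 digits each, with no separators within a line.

Answer: 3466
3566
4666
6666
6666
6666

Derivation:
(row=0, col=0): c = -1.3100 + 0.8200i → escape time 3
(row=0, col=1): c = -0.8400 + 0.8200i → escape time 4
(row=0, col=2): c = -0.3700 + 0.8200i → escape time 6
(row=0, col=3): c = 0.1000 + 0.8200i → escape time 6
(row=1, col=0): c = -1.3100 + 0.6500i → escape time 3
(row=1, col=1): c = -0.8400 + 0.6500i → escape time 5
(row=1, col=2): c = -0.3700 + 0.6500i → escape time 6
(row=1, col=3): c = 0.1000 + 0.6500i → escape time 6
(row=2, col=0): c = -1.3100 + 0.4800i → escape time 4
(row=2, col=1): c = -0.8400 + 0.4800i → escape time 6
(row=2, col=2): c = -0.3700 + 0.4800i → escape time 6
(row=2, col=3): c = 0.1000 + 0.4800i → escape time 6
(row=3, col=0): c = -1.3100 + 0.3100i → escape time 6
(row=3, col=1): c = -0.8400 + 0.3100i → escape time 6
(row=3, col=2): c = -0.3700 + 0.3100i → escape time 6
(row=3, col=3): c = 0.1000 + 0.3100i → escape time 6
(row=4, col=0): c = -1.3100 + 0.1400i → escape time 6
(row=4, col=1): c = -0.8400 + 0.1400i → escape time 6
(row=4, col=2): c = -0.3700 + 0.1400i → escape time 6
(row=4, col=3): c = 0.1000 + 0.1400i → escape time 6
(row=5, col=0): c = -1.3100 + -0.0300i → escape time 6
(row=5, col=1): c = -0.8400 + -0.0300i → escape time 6
(row=5, col=2): c = -0.3700 + -0.0300i → escape time 6
(row=5, col=3): c = 0.1000 + -0.0300i → escape time 6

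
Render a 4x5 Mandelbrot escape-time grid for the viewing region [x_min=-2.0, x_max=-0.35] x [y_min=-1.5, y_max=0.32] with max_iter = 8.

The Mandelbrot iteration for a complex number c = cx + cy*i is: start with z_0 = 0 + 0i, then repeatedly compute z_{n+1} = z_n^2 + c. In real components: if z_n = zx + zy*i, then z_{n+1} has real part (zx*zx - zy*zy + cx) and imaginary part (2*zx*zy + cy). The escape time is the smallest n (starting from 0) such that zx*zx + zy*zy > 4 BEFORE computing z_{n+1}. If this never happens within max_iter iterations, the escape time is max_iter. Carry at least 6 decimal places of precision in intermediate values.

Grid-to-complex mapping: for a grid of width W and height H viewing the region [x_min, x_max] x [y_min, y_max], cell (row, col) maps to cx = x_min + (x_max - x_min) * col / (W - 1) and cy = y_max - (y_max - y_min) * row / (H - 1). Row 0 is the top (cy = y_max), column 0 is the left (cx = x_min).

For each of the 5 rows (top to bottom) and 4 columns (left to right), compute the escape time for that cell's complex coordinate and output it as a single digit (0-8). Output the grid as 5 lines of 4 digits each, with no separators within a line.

(row=0, col=0): c = -2.0000 + 0.3200i → escape time 1
(row=0, col=1): c = -1.4500 + 0.3200i → escape time 5
(row=0, col=2): c = -0.9000 + 0.3200i → escape time 8
(row=0, col=3): c = -0.3500 + 0.3200i → escape time 8
(row=1, col=0): c = -2.0000 + -0.1350i → escape time 1
(row=1, col=1): c = -1.4500 + -0.1350i → escape time 8
(row=1, col=2): c = -0.9000 + -0.1350i → escape time 8
(row=1, col=3): c = -0.3500 + -0.1350i → escape time 8
(row=2, col=0): c = -2.0000 + -0.5900i → escape time 1
(row=2, col=1): c = -1.4500 + -0.5900i → escape time 3
(row=2, col=2): c = -0.9000 + -0.5900i → escape time 5
(row=2, col=3): c = -0.3500 + -0.5900i → escape time 8
(row=3, col=0): c = -2.0000 + -1.0450i → escape time 1
(row=3, col=1): c = -1.4500 + -1.0450i → escape time 2
(row=3, col=2): c = -0.9000 + -1.0450i → escape time 3
(row=3, col=3): c = -0.3500 + -1.0450i → escape time 4
(row=4, col=0): c = -2.0000 + -1.5000i → escape time 1
(row=4, col=1): c = -1.4500 + -1.5000i → escape time 1
(row=4, col=2): c = -0.9000 + -1.5000i → escape time 2
(row=4, col=3): c = -0.3500 + -1.5000i → escape time 2

Answer: 1588
1888
1358
1234
1122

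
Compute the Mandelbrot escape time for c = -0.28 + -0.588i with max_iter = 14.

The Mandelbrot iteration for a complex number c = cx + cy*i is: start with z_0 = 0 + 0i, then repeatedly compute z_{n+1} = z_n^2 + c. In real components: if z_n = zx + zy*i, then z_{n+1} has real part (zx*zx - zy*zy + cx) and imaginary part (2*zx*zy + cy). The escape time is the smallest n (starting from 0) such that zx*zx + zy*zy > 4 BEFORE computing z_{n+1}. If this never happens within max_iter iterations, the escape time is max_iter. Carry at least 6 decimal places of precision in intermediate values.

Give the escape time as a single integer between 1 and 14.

Answer: 14

Derivation:
z_0 = 0 + 0i, c = -0.2800 + -0.5880i
Iter 1: z = -0.2800 + -0.5880i, |z|^2 = 0.4241
Iter 2: z = -0.5473 + -0.2587i, |z|^2 = 0.3665
Iter 3: z = -0.0474 + -0.3048i, |z|^2 = 0.0951
Iter 4: z = -0.3707 + -0.5591i, |z|^2 = 0.4500
Iter 5: z = -0.4553 + -0.1735i, |z|^2 = 0.2374
Iter 6: z = -0.1029 + -0.4300i, |z|^2 = 0.1955
Iter 7: z = -0.4543 + -0.4995i, |z|^2 = 0.4560
Iter 8: z = -0.3231 + -0.1341i, |z|^2 = 0.1224
Iter 9: z = -0.1936 + -0.5014i, |z|^2 = 0.2888
Iter 10: z = -0.4939 + -0.3939i, |z|^2 = 0.3991
Iter 11: z = -0.1912 + -0.1989i, |z|^2 = 0.0761
Iter 12: z = -0.2830 + -0.5119i, |z|^2 = 0.3421
Iter 13: z = -0.4620 + -0.2983i, |z|^2 = 0.3024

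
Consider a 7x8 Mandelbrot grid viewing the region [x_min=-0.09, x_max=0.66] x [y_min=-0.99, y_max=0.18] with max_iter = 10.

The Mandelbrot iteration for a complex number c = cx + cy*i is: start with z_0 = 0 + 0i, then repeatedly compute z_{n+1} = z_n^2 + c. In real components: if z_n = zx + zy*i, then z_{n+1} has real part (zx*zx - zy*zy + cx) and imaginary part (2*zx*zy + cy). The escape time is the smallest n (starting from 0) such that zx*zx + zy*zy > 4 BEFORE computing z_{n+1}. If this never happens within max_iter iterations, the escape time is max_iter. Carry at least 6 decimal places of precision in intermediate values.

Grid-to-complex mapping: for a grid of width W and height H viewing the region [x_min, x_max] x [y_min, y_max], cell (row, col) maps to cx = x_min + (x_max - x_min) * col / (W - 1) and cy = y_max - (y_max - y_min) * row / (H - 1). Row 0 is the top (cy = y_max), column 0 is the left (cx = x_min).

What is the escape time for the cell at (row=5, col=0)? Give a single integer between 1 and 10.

z_0 = 0 + 0i, c = -0.0900 + -0.6557i
Iter 1: z = -0.0900 + -0.6557i, |z|^2 = 0.4381
Iter 2: z = -0.5119 + -0.5377i, |z|^2 = 0.5511
Iter 3: z = -0.1171 + -0.1053i, |z|^2 = 0.0248
Iter 4: z = -0.0874 + -0.6311i, |z|^2 = 0.4059
Iter 5: z = -0.4806 + -0.5454i, |z|^2 = 0.5285
Iter 6: z = -0.1565 + -0.1314i, |z|^2 = 0.0418
Iter 7: z = -0.0828 + -0.6146i, |z|^2 = 0.3845
Iter 8: z = -0.4608 + -0.5540i, |z|^2 = 0.5193
Iter 9: z = -0.1845 + -0.1451i, |z|^2 = 0.0551

Answer: 10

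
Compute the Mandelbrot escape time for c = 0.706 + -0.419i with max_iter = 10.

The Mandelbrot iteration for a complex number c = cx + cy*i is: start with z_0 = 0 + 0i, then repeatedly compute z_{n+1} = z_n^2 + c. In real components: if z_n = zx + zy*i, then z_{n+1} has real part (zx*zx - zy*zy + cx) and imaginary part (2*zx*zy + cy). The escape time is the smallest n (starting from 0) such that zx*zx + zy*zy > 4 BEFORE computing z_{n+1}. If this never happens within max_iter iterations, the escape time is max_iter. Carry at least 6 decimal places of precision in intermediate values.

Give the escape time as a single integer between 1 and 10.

Answer: 3

Derivation:
z_0 = 0 + 0i, c = 0.7060 + -0.4190i
Iter 1: z = 0.7060 + -0.4190i, |z|^2 = 0.6740
Iter 2: z = 1.0289 + -1.0106i, |z|^2 = 2.0800
Iter 3: z = 0.7432 + -2.4986i, |z|^2 = 6.7955
Escaped at iteration 3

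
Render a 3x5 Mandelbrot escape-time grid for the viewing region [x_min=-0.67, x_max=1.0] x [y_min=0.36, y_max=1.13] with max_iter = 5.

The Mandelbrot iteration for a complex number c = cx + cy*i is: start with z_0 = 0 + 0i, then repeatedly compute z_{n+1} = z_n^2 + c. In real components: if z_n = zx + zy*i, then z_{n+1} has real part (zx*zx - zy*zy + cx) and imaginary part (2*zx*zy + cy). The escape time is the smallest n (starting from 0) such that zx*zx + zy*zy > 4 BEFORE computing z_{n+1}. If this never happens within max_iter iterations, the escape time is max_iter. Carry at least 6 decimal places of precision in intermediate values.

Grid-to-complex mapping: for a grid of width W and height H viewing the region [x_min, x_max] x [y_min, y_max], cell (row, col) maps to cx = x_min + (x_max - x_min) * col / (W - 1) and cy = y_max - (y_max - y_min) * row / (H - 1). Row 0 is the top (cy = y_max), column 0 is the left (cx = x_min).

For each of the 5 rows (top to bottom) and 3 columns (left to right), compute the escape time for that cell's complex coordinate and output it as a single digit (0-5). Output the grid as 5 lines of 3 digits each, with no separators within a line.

(row=0, col=0): c = -0.6700 + 1.1300i → escape time 3
(row=0, col=1): c = 0.1650 + 1.1300i → escape time 3
(row=0, col=2): c = 1.0000 + 1.1300i → escape time 2
(row=1, col=0): c = -0.6700 + 0.9375i → escape time 4
(row=1, col=1): c = 0.1650 + 0.9375i → escape time 4
(row=1, col=2): c = 1.0000 + 0.9375i → escape time 2
(row=2, col=0): c = -0.6700 + 0.7450i → escape time 5
(row=2, col=1): c = 0.1650 + 0.7450i → escape time 5
(row=2, col=2): c = 1.0000 + 0.7450i → escape time 2
(row=3, col=0): c = -0.6700 + 0.5525i → escape time 5
(row=3, col=1): c = 0.1650 + 0.5525i → escape time 5
(row=3, col=2): c = 1.0000 + 0.5525i → escape time 2
(row=4, col=0): c = -0.6700 + 0.3600i → escape time 5
(row=4, col=1): c = 0.1650 + 0.3600i → escape time 5
(row=4, col=2): c = 1.0000 + 0.3600i → escape time 2

Answer: 332
442
552
552
552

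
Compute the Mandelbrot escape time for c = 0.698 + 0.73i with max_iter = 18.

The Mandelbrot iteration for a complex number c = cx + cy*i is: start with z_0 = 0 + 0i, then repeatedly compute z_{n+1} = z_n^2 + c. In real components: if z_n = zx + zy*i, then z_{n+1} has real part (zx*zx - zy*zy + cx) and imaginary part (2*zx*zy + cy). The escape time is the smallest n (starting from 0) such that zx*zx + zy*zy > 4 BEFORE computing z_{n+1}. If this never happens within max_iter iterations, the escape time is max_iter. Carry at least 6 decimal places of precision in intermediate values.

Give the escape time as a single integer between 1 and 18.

z_0 = 0 + 0i, c = 0.6980 + 0.7300i
Iter 1: z = 0.6980 + 0.7300i, |z|^2 = 1.0201
Iter 2: z = 0.6523 + 1.7491i, |z|^2 = 3.4848
Iter 3: z = -1.9358 + 3.0119i, |z|^2 = 12.8186
Escaped at iteration 3

Answer: 3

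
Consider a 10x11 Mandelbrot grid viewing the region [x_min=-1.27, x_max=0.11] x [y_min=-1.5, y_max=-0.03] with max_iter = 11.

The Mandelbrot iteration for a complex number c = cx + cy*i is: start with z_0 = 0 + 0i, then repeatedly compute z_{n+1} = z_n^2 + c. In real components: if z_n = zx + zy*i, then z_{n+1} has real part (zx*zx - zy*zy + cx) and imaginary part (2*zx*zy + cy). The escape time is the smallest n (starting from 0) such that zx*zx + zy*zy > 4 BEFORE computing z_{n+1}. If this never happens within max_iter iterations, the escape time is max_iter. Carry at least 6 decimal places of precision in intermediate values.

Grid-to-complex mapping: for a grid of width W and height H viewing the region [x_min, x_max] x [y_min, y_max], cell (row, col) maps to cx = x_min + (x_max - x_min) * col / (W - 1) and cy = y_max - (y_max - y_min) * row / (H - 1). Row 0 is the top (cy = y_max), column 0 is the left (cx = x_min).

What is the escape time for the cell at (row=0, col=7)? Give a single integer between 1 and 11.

Answer: 11

Derivation:
z_0 = 0 + 0i, c = -0.1967 + -0.0300i
Iter 1: z = -0.1967 + -0.0300i, |z|^2 = 0.0396
Iter 2: z = -0.1589 + -0.0182i, |z|^2 = 0.0256
Iter 3: z = -0.1718 + -0.0242i, |z|^2 = 0.0301
Iter 4: z = -0.1678 + -0.0217i, |z|^2 = 0.0286
Iter 5: z = -0.1690 + -0.0227i, |z|^2 = 0.0291
Iter 6: z = -0.1686 + -0.0223i, |z|^2 = 0.0289
Iter 7: z = -0.1687 + -0.0225i, |z|^2 = 0.0290
Iter 8: z = -0.1687 + -0.0224i, |z|^2 = 0.0290
Iter 9: z = -0.1687 + -0.0224i, |z|^2 = 0.0290
Iter 10: z = -0.1687 + -0.0224i, |z|^2 = 0.0290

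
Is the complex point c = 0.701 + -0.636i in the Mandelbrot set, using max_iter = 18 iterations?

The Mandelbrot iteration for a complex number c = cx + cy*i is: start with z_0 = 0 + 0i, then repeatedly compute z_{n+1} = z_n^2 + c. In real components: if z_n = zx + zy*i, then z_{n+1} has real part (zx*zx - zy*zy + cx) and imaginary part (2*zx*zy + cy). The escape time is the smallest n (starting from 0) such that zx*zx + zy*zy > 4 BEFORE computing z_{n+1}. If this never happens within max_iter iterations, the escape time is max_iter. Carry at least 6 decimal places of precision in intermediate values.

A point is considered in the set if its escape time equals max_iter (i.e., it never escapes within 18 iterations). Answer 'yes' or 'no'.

Answer: no

Derivation:
z_0 = 0 + 0i, c = 0.7010 + -0.6360i
Iter 1: z = 0.7010 + -0.6360i, |z|^2 = 0.8959
Iter 2: z = 0.7879 + -1.5277i, |z|^2 = 2.9546
Iter 3: z = -1.0120 + -3.0433i, |z|^2 = 10.2859
Escaped at iteration 3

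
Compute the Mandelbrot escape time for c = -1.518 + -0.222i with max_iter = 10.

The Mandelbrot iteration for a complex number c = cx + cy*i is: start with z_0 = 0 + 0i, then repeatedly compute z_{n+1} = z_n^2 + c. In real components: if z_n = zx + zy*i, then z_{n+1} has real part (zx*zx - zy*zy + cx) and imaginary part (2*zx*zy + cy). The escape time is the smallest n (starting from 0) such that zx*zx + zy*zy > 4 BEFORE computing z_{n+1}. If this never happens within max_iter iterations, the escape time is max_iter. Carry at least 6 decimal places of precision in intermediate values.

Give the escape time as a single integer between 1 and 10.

Answer: 5

Derivation:
z_0 = 0 + 0i, c = -1.5180 + -0.2220i
Iter 1: z = -1.5180 + -0.2220i, |z|^2 = 2.3536
Iter 2: z = 0.7370 + 0.4520i, |z|^2 = 0.7475
Iter 3: z = -1.1791 + 0.4443i, |z|^2 = 1.5876
Iter 4: z = -0.3252 + -1.2697i, |z|^2 = 1.7178
Iter 5: z = -3.0243 + 0.6037i, |z|^2 = 9.5108
Escaped at iteration 5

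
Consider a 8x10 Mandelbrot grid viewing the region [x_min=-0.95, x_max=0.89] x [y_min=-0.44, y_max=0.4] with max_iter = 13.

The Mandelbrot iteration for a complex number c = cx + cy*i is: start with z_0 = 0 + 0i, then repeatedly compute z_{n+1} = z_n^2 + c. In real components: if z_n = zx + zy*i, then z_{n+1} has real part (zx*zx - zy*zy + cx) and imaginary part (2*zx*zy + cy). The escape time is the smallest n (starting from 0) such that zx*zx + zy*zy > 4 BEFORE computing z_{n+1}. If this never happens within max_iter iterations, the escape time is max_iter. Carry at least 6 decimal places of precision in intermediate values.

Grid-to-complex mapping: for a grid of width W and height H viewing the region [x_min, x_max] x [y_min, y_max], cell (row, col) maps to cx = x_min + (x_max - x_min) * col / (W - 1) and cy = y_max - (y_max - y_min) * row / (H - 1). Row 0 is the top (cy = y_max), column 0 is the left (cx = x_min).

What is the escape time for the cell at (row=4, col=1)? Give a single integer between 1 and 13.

z_0 = 0 + 0i, c = -0.6871 + 0.0267i
Iter 1: z = -0.6871 + 0.0267i, |z|^2 = 0.4729
Iter 2: z = -0.2157 + -0.0100i, |z|^2 = 0.0466
Iter 3: z = -0.6407 + 0.0310i, |z|^2 = 0.4115
Iter 4: z = -0.2776 + -0.0130i, |z|^2 = 0.0772
Iter 5: z = -0.6103 + 0.0339i, |z|^2 = 0.3736
Iter 6: z = -0.3159 + -0.0147i, |z|^2 = 0.1000
Iter 7: z = -0.5876 + 0.0360i, |z|^2 = 0.3465
Iter 8: z = -0.3432 + -0.0156i, |z|^2 = 0.1180
Iter 9: z = -0.5696 + 0.0374i, |z|^2 = 0.3259
Iter 10: z = -0.3641 + -0.0159i, |z|^2 = 0.1328
Iter 11: z = -0.5548 + 0.0382i, |z|^2 = 0.3093
Iter 12: z = -0.3808 + -0.0158i, |z|^2 = 0.1452

Answer: 13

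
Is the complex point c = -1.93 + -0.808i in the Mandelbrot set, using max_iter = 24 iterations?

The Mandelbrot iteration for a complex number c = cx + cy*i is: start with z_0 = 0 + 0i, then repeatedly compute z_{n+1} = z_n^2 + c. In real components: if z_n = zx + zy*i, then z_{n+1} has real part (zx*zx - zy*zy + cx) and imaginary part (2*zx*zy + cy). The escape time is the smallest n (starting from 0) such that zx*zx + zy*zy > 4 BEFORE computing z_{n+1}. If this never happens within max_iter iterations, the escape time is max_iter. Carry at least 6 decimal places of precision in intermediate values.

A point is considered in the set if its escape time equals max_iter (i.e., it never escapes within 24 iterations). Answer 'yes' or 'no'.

Answer: no

Derivation:
z_0 = 0 + 0i, c = -1.9300 + -0.8080i
Iter 1: z = -1.9300 + -0.8080i, |z|^2 = 4.3778
Escaped at iteration 1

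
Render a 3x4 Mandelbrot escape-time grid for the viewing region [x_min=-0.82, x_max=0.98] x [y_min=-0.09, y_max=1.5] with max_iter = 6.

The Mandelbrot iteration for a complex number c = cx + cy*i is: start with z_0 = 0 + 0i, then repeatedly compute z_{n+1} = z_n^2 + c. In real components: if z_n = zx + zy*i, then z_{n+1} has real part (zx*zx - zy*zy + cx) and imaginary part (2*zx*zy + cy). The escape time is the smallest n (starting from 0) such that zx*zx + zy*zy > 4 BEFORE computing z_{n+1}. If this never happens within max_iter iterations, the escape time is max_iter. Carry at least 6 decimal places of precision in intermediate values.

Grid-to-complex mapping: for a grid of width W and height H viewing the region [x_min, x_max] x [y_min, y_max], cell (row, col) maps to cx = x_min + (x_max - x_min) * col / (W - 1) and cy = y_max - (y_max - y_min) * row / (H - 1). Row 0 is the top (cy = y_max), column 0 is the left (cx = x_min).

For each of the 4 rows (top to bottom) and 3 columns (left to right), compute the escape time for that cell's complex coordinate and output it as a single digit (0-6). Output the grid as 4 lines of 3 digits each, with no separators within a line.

(row=0, col=0): c = -0.8200 + 1.5000i → escape time 2
(row=0, col=1): c = 0.0800 + 1.5000i → escape time 2
(row=0, col=2): c = 0.9800 + 1.5000i → escape time 2
(row=1, col=0): c = -0.8200 + 0.9700i → escape time 3
(row=1, col=1): c = 0.0800 + 0.9700i → escape time 5
(row=1, col=2): c = 0.9800 + 0.9700i → escape time 2
(row=2, col=0): c = -0.8200 + 0.4400i → escape time 6
(row=2, col=1): c = 0.0800 + 0.4400i → escape time 6
(row=2, col=2): c = 0.9800 + 0.4400i → escape time 2
(row=3, col=0): c = -0.8200 + -0.0900i → escape time 6
(row=3, col=1): c = 0.0800 + -0.0900i → escape time 6
(row=3, col=2): c = 0.9800 + -0.0900i → escape time 3

Answer: 222
352
662
663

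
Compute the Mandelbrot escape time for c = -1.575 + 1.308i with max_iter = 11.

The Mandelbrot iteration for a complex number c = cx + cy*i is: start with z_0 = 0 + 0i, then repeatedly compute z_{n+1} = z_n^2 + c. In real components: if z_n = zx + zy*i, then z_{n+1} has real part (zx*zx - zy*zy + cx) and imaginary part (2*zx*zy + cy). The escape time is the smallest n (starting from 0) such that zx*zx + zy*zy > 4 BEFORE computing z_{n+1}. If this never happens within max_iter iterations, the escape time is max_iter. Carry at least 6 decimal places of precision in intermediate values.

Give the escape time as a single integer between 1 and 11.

Answer: 1

Derivation:
z_0 = 0 + 0i, c = -1.5750 + 1.3080i
Iter 1: z = -1.5750 + 1.3080i, |z|^2 = 4.1915
Escaped at iteration 1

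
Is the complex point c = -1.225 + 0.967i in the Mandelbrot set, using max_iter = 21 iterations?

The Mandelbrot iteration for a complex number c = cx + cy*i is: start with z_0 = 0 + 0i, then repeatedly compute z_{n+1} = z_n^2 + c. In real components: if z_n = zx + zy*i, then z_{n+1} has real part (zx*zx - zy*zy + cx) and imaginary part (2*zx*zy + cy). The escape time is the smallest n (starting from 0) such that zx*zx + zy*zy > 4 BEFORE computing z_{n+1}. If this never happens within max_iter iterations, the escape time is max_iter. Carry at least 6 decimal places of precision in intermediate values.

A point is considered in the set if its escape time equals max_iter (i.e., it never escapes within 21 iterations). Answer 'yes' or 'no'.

Answer: no

Derivation:
z_0 = 0 + 0i, c = -1.2250 + 0.9670i
Iter 1: z = -1.2250 + 0.9670i, |z|^2 = 2.4357
Iter 2: z = -0.6595 + -1.4022i, |z|^2 = 2.4009
Iter 3: z = -2.7561 + 2.8163i, |z|^2 = 15.5280
Escaped at iteration 3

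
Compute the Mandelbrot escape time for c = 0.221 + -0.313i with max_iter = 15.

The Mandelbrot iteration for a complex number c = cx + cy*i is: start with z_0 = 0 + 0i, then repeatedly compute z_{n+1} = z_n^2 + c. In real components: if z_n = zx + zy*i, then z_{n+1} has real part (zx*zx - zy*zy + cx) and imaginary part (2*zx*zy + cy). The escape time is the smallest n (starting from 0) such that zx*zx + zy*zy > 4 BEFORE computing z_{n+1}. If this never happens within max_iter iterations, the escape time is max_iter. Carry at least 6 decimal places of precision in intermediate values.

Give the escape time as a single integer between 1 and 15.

z_0 = 0 + 0i, c = 0.2210 + -0.3130i
Iter 1: z = 0.2210 + -0.3130i, |z|^2 = 0.1468
Iter 2: z = 0.1719 + -0.4513i, |z|^2 = 0.2333
Iter 3: z = 0.0468 + -0.4681i, |z|^2 = 0.2214
Iter 4: z = 0.0040 + -0.3568i, |z|^2 = 0.1274
Iter 5: z = 0.0937 + -0.3159i, |z|^2 = 0.1086
Iter 6: z = 0.1300 + -0.3722i, |z|^2 = 0.1554
Iter 7: z = 0.0994 + -0.4098i, |z|^2 = 0.1778
Iter 8: z = 0.0630 + -0.3944i, |z|^2 = 0.1596
Iter 9: z = 0.0694 + -0.3627i, |z|^2 = 0.1363
Iter 10: z = 0.0943 + -0.3633i, |z|^2 = 0.1409
Iter 11: z = 0.0979 + -0.3815i, |z|^2 = 0.1551
Iter 12: z = 0.0850 + -0.3877i, |z|^2 = 0.1575
Iter 13: z = 0.0779 + -0.3789i, |z|^2 = 0.1497
Iter 14: z = 0.0835 + -0.3721i, |z|^2 = 0.1454

Answer: 15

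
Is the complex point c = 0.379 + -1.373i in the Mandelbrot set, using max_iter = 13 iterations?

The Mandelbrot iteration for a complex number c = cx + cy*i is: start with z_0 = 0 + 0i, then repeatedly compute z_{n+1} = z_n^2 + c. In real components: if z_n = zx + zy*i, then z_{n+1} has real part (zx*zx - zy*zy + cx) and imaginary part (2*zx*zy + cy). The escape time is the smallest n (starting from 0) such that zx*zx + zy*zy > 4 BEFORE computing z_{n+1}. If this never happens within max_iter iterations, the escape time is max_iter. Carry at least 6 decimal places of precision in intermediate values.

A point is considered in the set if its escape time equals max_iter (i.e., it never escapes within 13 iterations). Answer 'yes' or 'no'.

z_0 = 0 + 0i, c = 0.3790 + -1.3730i
Iter 1: z = 0.3790 + -1.3730i, |z|^2 = 2.0288
Iter 2: z = -1.3625 + -2.4137i, |z|^2 = 7.6825
Escaped at iteration 2

Answer: no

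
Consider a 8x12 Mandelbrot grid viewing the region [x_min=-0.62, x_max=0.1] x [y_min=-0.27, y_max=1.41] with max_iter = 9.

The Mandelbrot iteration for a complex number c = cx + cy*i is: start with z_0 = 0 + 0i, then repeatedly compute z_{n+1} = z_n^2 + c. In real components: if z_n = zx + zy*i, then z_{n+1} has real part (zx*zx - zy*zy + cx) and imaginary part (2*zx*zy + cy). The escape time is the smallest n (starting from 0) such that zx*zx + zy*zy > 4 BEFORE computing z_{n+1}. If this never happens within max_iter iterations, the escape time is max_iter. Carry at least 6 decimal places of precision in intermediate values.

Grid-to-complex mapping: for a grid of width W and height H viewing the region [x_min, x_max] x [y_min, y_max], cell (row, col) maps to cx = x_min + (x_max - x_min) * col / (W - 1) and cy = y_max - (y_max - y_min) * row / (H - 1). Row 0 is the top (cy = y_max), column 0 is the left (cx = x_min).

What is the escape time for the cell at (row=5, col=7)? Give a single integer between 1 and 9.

Answer: 9

Derivation:
z_0 = 0 + 0i, c = 0.1000 + 0.6464i
Iter 1: z = 0.1000 + 0.6464i, |z|^2 = 0.4278
Iter 2: z = -0.3078 + 0.7756i, |z|^2 = 0.6963
Iter 3: z = -0.4069 + 0.1689i, |z|^2 = 0.1941
Iter 4: z = 0.2370 + 0.5089i, |z|^2 = 0.3152
Iter 5: z = -0.1028 + 0.8876i, |z|^2 = 0.7984
Iter 6: z = -0.6773 + 0.4638i, |z|^2 = 0.6739
Iter 7: z = 0.3436 + 0.0181i, |z|^2 = 0.1184
Iter 8: z = 0.2177 + 0.6588i, |z|^2 = 0.4814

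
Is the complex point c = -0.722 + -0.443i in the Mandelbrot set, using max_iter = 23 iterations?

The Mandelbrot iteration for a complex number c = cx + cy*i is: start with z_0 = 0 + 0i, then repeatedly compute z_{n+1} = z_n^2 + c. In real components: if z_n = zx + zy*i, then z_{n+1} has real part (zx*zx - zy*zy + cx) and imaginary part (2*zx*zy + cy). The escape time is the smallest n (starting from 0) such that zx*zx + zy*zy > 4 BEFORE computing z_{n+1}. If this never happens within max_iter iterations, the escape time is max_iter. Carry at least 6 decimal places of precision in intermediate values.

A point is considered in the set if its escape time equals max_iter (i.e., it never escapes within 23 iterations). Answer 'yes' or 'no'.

z_0 = 0 + 0i, c = -0.7220 + -0.4430i
Iter 1: z = -0.7220 + -0.4430i, |z|^2 = 0.7175
Iter 2: z = -0.3970 + 0.1967i, |z|^2 = 0.1963
Iter 3: z = -0.6031 + -0.5992i, |z|^2 = 0.7227
Iter 4: z = -0.7173 + 0.2797i, |z|^2 = 0.5927
Iter 5: z = -0.2858 + -0.8443i, |z|^2 = 0.7944
Iter 6: z = -1.3531 + 0.0396i, |z|^2 = 1.8324
Iter 7: z = 1.1073 + -0.5500i, |z|^2 = 1.5286
Iter 8: z = 0.2015 + -1.6611i, |z|^2 = 2.7998
Iter 9: z = -3.4406 + -1.1126i, |z|^2 = 13.0754
Escaped at iteration 9

Answer: no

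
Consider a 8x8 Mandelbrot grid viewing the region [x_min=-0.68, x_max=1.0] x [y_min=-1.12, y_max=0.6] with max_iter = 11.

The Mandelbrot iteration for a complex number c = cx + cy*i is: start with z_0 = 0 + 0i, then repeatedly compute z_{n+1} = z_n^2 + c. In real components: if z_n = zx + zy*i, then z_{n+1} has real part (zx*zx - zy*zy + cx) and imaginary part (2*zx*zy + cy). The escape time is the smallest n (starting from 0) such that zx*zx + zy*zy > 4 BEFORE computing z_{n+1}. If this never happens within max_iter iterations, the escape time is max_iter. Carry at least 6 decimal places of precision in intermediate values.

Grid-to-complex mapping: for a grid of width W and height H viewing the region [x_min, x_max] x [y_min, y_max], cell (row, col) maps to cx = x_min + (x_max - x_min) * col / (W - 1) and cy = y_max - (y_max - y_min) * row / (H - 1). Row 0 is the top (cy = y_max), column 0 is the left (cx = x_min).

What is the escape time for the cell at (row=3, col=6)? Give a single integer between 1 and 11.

Answer: 3

Derivation:
z_0 = 0 + 0i, c = 0.7600 + -0.1371i
Iter 1: z = 0.7600 + -0.1371i, |z|^2 = 0.5964
Iter 2: z = 1.3188 + -0.3456i, |z|^2 = 1.8587
Iter 3: z = 2.3798 + -1.0487i, |z|^2 = 6.7631
Escaped at iteration 3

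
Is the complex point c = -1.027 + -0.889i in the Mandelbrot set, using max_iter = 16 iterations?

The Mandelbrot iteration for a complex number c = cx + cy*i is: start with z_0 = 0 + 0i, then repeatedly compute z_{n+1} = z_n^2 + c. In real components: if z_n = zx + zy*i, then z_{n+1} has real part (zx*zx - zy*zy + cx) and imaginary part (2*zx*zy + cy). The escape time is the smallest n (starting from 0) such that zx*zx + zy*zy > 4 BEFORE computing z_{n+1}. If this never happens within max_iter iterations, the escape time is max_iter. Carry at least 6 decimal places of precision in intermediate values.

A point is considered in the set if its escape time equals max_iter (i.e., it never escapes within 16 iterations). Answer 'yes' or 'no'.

z_0 = 0 + 0i, c = -1.0270 + -0.8890i
Iter 1: z = -1.0270 + -0.8890i, |z|^2 = 1.8450
Iter 2: z = -0.7626 + 0.9370i, |z|^2 = 1.4595
Iter 3: z = -1.3234 + -2.3181i, |z|^2 = 7.1251
Escaped at iteration 3

Answer: no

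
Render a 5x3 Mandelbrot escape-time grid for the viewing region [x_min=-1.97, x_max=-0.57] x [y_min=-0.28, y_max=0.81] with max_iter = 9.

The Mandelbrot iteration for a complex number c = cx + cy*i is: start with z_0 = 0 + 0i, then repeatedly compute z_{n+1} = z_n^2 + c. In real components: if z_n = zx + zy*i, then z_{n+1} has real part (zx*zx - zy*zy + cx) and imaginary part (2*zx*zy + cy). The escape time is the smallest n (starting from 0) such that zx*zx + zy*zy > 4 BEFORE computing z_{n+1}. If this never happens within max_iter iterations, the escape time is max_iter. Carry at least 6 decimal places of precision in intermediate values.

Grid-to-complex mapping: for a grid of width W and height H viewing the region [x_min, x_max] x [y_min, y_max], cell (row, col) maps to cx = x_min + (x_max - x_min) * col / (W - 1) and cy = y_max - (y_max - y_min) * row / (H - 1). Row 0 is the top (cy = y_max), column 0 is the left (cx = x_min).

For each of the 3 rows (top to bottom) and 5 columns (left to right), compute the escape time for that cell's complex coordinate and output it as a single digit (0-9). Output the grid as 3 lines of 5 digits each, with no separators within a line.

(row=0, col=0): c = -1.9700 + 0.8100i → escape time 1
(row=0, col=1): c = -1.6200 + 0.8100i → escape time 3
(row=0, col=2): c = -1.2700 + 0.8100i → escape time 3
(row=0, col=3): c = -0.9200 + 0.8100i → escape time 4
(row=0, col=4): c = -0.5700 + 0.8100i → escape time 4
(row=1, col=0): c = -1.9700 + 0.2650i → escape time 3
(row=1, col=1): c = -1.6200 + 0.2650i → escape time 4
(row=1, col=2): c = -1.2700 + 0.2650i → escape time 8
(row=1, col=3): c = -0.9200 + 0.2650i → escape time 9
(row=1, col=4): c = -0.5700 + 0.2650i → escape time 9
(row=2, col=0): c = -1.9700 + -0.2800i → escape time 2
(row=2, col=1): c = -1.6200 + -0.2800i → escape time 4
(row=2, col=2): c = -1.2700 + -0.2800i → escape time 8
(row=2, col=3): c = -0.9200 + -0.2800i → escape time 9
(row=2, col=4): c = -0.5700 + -0.2800i → escape time 9

Answer: 13344
34899
24899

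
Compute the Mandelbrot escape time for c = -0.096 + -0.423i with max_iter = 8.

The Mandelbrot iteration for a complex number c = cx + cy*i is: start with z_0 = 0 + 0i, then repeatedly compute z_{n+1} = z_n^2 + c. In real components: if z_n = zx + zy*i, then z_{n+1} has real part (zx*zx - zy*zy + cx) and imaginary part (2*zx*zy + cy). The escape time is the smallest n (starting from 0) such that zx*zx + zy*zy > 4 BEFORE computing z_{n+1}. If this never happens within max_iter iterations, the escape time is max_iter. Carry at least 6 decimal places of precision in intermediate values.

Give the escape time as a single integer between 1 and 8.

Answer: 8

Derivation:
z_0 = 0 + 0i, c = -0.0960 + -0.4230i
Iter 1: z = -0.0960 + -0.4230i, |z|^2 = 0.1881
Iter 2: z = -0.2657 + -0.3418i, |z|^2 = 0.1874
Iter 3: z = -0.1422 + -0.2414i, |z|^2 = 0.0785
Iter 4: z = -0.1340 + -0.3543i, |z|^2 = 0.1435
Iter 5: z = -0.2036 + -0.3280i, |z|^2 = 0.1490
Iter 6: z = -0.1621 + -0.2894i, |z|^2 = 0.1101
Iter 7: z = -0.1535 + -0.3291i, |z|^2 = 0.1319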